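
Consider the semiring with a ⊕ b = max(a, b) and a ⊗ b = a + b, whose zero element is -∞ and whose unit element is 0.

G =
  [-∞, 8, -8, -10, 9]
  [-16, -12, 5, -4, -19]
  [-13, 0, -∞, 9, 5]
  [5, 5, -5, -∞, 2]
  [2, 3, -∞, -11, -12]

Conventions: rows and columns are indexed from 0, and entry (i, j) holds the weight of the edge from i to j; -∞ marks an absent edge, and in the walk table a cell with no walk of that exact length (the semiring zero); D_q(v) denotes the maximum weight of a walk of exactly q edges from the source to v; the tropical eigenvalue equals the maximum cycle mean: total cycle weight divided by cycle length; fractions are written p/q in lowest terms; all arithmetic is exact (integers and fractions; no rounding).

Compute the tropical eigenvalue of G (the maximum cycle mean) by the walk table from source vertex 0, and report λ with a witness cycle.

q=0: [0, -∞, -∞, -∞, -∞]
q=1: [-∞, 8, -8, -10, 9]
q=2: [11, 12, 13, 4, -3]
q=3: [9, 19, 17, 22, 20]
q=4: [27, 27, 24, 26, 24]
q=5: [31, 35, 32, 33, 36]
Optimal cycle mean attained by: cycle 0->1->2->3->0, total 8 + 5 + 9 + 5, length 4.
Answer: λ = 27/4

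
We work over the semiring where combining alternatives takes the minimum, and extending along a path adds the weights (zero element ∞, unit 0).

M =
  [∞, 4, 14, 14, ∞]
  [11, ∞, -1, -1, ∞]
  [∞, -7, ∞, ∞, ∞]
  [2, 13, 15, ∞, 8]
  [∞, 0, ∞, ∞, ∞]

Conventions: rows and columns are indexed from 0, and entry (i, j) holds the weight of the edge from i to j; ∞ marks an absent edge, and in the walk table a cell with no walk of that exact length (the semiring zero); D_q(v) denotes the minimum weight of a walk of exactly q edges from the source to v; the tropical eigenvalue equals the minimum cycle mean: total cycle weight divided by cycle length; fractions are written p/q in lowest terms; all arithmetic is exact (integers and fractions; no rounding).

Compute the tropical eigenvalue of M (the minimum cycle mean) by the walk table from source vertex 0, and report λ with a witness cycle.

q=0: [0, ∞, ∞, ∞, ∞]
q=1: [∞, 4, 14, 14, ∞]
q=2: [15, 7, 3, 3, 22]
q=3: [5, -4, 6, 6, 11]
q=4: [7, -1, -5, -5, 14]
q=5: [-3, -12, -2, -2, 3]
Optimal cycle mean attained by: cycle 1->2->1, total (-1) + (-7), length 2.
Answer: λ = -4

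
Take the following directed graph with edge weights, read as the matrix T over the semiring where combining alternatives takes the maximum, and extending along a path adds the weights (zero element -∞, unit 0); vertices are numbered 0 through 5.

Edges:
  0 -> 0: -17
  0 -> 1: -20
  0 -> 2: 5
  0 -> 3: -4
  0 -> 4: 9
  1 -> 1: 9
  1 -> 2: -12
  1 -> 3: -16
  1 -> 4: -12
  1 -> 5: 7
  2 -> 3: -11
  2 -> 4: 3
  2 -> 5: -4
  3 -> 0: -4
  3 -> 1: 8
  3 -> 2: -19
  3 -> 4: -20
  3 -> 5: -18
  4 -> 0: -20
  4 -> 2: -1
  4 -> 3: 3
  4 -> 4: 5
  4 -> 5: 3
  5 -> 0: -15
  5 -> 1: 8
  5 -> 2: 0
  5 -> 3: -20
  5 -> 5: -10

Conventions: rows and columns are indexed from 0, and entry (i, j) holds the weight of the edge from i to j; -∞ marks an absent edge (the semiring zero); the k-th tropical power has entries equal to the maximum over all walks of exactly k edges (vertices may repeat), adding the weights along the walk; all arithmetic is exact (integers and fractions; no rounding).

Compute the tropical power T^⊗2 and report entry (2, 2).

T^⊗2:
  [-8, 4, 8, 12, 14, 12]
  [-8, 18, 7, -7, -3, 16]
  [-15, 4, 2, 6, 8, 6]
  [-21, 17, 1, -8, 5, 15]
  [-1, 11, 4, 8, 10, 8]
  [-24, 17, -4, -8, 3, 15]
Key observation: the optimum is the walk 2->4->2, with weight 3 + (-1) = 2.
Optimal value attained by: walk 2->4->2.
Answer: (T^⊗2)[2][2] = 2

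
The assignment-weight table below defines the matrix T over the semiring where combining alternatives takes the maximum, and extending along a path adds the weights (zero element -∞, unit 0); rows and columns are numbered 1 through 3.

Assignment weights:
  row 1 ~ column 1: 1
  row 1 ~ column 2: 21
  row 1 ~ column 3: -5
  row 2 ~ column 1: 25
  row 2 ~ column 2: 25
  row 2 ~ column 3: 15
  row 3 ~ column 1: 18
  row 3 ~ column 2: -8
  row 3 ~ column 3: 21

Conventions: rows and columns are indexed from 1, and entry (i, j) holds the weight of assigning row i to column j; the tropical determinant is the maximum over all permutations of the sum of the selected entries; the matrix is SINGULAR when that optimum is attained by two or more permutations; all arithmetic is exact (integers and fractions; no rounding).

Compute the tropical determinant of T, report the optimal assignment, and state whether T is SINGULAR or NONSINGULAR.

σ = (1, 2, 3): 1 + 25 + 21 = 47
σ = (1, 3, 2): 1 + 15 + (-8) = 8
σ = (2, 1, 3): 21 + 25 + 21 = 67
σ = (2, 3, 1): 21 + 15 + 18 = 54
σ = (3, 1, 2): (-5) + 25 + (-8) = 12
σ = (3, 2, 1): (-5) + 25 + 18 = 38
Optimal value attained by: σ = (2, 1, 3).
Answer: det⊕(T) = 67; verdict: NONSINGULAR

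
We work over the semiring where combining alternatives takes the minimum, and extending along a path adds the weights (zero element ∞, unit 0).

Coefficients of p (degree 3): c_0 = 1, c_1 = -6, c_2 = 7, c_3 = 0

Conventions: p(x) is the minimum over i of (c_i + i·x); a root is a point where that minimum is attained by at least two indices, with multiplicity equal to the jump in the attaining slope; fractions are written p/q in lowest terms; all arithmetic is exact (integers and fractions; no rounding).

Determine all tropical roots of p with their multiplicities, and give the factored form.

hull edge (i=0, c=1) to (i=1, c=-6): slope -7, span 1
hull edge (i=1, c=-6) to (i=3, c=0): slope 3, span 2
Factored form: p(x) = 0 ⊗ (x ⊕ (-3)) ⊗ (x ⊕ (-3)) ⊗ (x ⊕ 7)
Answer: roots = -3 (mult 2), 7 (mult 1)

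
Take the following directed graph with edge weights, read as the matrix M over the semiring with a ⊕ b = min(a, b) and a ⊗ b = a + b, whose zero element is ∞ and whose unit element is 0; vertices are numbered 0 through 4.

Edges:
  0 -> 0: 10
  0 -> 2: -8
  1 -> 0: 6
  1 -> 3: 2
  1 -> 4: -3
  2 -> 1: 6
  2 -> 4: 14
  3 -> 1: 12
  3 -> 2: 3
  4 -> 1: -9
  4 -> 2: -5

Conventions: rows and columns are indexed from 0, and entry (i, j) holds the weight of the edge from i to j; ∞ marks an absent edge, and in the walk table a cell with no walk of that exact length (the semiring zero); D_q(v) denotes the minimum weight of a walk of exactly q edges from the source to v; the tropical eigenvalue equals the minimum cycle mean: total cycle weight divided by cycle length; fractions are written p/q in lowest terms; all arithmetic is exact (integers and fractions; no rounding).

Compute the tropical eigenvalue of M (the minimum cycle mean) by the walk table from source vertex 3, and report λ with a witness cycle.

q=0: [∞, ∞, ∞, 0, ∞]
q=1: [∞, 12, 3, ∞, ∞]
q=2: [18, 9, ∞, 14, 9]
q=3: [15, 0, 4, 11, 6]
q=4: [6, -3, 1, 2, -3]
q=5: [3, -12, -8, -1, -6]
Optimal cycle mean attained by: cycle 1->4->1, total (-3) + (-9), length 2.
Answer: λ = -6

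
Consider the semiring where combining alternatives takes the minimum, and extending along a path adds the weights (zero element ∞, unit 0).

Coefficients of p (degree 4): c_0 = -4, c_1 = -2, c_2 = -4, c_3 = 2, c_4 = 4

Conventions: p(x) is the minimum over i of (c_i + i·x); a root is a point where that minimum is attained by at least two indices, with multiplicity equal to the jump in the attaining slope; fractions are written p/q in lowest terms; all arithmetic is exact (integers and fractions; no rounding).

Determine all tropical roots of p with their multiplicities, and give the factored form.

hull edge (i=0, c=-4) to (i=2, c=-4): slope 0, span 2
hull edge (i=2, c=-4) to (i=4, c=4): slope 4, span 2
Factored form: p(x) = 4 ⊗ (x ⊕ (-4)) ⊗ (x ⊕ (-4)) ⊗ (x ⊕ 0) ⊗ (x ⊕ 0)
Answer: roots = -4 (mult 2), 0 (mult 2)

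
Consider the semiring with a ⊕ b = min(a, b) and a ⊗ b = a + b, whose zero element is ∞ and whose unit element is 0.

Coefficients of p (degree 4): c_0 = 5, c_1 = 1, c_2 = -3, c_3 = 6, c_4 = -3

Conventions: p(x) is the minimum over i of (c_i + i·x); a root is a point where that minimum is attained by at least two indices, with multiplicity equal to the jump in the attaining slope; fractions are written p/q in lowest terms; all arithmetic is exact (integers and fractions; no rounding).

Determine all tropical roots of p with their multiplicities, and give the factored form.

hull edge (i=0, c=5) to (i=2, c=-3): slope -4, span 2
hull edge (i=2, c=-3) to (i=4, c=-3): slope 0, span 2
Factored form: p(x) = -3 ⊗ (x ⊕ 0) ⊗ (x ⊕ 0) ⊗ (x ⊕ 4) ⊗ (x ⊕ 4)
Answer: roots = 0 (mult 2), 4 (mult 2)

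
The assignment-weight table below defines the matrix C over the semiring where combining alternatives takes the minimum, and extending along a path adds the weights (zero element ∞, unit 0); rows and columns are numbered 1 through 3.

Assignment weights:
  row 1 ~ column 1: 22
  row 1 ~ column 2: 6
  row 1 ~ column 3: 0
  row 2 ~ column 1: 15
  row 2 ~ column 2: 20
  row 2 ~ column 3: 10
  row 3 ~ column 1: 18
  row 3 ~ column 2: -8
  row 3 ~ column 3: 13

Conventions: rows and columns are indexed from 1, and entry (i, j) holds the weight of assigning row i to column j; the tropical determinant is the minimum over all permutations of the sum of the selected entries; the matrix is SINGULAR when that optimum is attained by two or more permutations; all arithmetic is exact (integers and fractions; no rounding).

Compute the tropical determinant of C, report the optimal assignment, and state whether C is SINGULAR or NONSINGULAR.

σ = (1, 2, 3): 22 + 20 + 13 = 55
σ = (1, 3, 2): 22 + 10 + (-8) = 24
σ = (2, 1, 3): 6 + 15 + 13 = 34
σ = (2, 3, 1): 6 + 10 + 18 = 34
σ = (3, 1, 2): 0 + 15 + (-8) = 7
σ = (3, 2, 1): 0 + 20 + 18 = 38
Optimal value attained by: σ = (3, 1, 2).
Answer: det⊕(C) = 7; verdict: NONSINGULAR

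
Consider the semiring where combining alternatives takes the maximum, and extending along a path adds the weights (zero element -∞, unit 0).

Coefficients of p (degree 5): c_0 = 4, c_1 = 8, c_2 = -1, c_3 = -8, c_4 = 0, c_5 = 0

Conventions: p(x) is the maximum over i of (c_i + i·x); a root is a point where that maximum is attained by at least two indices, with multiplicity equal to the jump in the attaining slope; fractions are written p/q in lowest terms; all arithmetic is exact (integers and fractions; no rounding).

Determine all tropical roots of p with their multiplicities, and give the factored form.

hull edge (i=0, c=4) to (i=1, c=8): slope 4, span 1
hull edge (i=1, c=8) to (i=5, c=0): slope -2, span 4
Factored form: p(x) = 0 ⊗ (x ⊕ (-4)) ⊗ (x ⊕ 2) ⊗ (x ⊕ 2) ⊗ (x ⊕ 2) ⊗ (x ⊕ 2)
Answer: roots = -4 (mult 1), 2 (mult 4)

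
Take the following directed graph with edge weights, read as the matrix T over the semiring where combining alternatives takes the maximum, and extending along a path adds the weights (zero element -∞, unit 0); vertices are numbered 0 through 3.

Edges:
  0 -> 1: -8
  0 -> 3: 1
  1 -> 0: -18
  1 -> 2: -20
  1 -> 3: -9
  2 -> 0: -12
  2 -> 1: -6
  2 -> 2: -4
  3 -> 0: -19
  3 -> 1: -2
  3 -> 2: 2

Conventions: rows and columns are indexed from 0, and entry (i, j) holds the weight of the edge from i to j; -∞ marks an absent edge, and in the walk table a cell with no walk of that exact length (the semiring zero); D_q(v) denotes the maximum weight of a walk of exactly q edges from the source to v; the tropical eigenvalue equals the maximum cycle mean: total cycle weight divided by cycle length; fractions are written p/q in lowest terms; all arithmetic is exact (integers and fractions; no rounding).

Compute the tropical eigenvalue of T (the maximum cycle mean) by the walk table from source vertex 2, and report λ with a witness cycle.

q=0: [-∞, -∞, 0, -∞]
q=1: [-12, -6, -4, -∞]
q=2: [-16, -10, -8, -11]
q=3: [-20, -13, -9, -15]
q=4: [-21, -15, -13, -19]
Optimal cycle mean attained by: cycle 0->3->2->0, total 1 + 2 + (-12), length 3.
Answer: λ = -3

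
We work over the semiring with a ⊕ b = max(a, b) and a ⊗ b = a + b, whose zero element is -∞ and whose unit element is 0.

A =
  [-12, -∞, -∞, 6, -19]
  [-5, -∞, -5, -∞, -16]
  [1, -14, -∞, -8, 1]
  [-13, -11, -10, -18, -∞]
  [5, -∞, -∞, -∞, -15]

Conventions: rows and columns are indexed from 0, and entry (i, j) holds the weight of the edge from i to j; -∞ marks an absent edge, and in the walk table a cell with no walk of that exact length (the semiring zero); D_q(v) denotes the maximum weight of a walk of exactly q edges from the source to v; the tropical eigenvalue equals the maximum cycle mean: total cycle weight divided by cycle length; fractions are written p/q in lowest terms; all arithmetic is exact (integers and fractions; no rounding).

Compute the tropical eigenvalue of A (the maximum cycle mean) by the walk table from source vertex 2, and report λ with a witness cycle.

q=0: [-∞, -∞, 0, -∞, -∞]
q=1: [1, -14, -∞, -8, 1]
q=2: [6, -19, -18, 7, -14]
q=3: [-6, -4, -3, 12, -13]
q=4: [-1, 1, 2, 0, -2]
q=5: [3, -11, -4, 5, 3]
Optimal cycle mean attained by: cycle 0->3->2->4->0, total 6 + (-10) + 1 + 5, length 4.
Answer: λ = 1/2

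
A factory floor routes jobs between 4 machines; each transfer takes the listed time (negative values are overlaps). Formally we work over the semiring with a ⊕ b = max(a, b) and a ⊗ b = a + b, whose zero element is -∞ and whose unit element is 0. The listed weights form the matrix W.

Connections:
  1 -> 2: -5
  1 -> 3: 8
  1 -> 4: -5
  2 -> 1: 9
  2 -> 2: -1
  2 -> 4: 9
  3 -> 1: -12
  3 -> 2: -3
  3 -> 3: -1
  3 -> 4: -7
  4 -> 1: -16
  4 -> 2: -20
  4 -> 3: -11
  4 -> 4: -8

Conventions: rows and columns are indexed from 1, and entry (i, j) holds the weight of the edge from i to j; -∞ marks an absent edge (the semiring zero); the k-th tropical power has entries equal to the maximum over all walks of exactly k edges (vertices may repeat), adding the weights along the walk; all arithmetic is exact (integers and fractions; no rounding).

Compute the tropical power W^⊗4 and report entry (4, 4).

W^⊗2:
  [4, 5, 7, 4]
  [8, 4, 17, 8]
  [6, -4, -2, 6]
  [-11, -14, -8, -11]
W^⊗3:
  [14, 4, 12, 14]
  [13, 14, 16, 13]
  [5, 1, 14, 5]
  [-5, -11, -3, -5]
W^⊗4:
  [13, 9, 22, 13]
  [23, 13, 21, 23]
  [10, 11, 13, 10]
  [-2, -6, 3, -2]
Key observation: the optimum is the walk 4->1->3->2->4, with weight (-16) + 8 + (-3) + 9 = -2.
Optimal value attained by: walk 4->1->3->2->4.
Answer: (W^⊗4)[4][4] = -2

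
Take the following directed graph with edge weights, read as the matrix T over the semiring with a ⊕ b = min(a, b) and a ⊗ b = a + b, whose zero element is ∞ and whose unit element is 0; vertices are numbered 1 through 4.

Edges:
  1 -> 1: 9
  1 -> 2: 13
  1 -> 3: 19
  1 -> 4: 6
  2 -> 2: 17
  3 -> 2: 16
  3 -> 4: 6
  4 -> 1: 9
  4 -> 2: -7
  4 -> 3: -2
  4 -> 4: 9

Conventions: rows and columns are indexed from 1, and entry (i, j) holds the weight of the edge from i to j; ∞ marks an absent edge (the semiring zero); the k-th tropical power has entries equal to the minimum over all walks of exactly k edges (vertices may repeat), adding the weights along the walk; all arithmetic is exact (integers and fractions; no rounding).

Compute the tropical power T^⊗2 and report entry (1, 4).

T^⊗2:
  [15, -1, 4, 15]
  [∞, 34, ∞, ∞]
  [15, -1, 4, 15]
  [18, 2, 7, 4]
Key observation: the optimum is the walk 1->1->4, with weight 9 + 6 = 15.
Optimal value attained by: walk 1->1->4.
Answer: (T^⊗2)[1][4] = 15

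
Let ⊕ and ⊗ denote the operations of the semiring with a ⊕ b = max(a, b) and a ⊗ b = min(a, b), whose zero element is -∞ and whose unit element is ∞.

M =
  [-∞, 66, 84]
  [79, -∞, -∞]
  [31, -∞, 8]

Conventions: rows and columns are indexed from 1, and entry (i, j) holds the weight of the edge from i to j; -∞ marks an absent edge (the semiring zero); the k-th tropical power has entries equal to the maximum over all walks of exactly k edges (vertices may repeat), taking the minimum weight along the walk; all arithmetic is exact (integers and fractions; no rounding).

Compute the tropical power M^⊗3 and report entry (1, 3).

M^⊗2:
  [66, -∞, 8]
  [-∞, 66, 79]
  [8, 31, 31]
M^⊗3:
  [8, 66, 66]
  [66, -∞, 8]
  [31, 8, 8]
Key observation: the optimum is the walk 1->2->1->3, with weight 66 min 79 min 84 = 66.
Optimal value attained by: walk 1->2->1->3.
Answer: (M^⊗3)[1][3] = 66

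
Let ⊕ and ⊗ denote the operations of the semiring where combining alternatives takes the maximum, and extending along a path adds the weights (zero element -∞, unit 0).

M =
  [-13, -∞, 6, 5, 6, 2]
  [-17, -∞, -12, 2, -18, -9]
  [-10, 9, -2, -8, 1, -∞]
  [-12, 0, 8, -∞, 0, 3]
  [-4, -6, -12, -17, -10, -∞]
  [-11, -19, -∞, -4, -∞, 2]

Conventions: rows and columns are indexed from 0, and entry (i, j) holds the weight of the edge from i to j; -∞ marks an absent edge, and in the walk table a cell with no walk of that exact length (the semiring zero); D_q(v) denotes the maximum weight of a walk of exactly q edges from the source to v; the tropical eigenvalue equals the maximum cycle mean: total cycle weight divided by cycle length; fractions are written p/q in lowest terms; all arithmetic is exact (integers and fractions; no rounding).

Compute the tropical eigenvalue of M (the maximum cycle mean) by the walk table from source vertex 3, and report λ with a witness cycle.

q=0: [-∞, -∞, -∞, 0, -∞, -∞]
q=1: [-12, 0, 8, -∞, 0, 3]
q=2: [-2, 17, 6, 2, 9, 5]
q=3: [5, 15, 10, 19, 7, 8]
q=4: [7, 19, 27, 17, 19, 22]
q=5: [17, 36, 25, 21, 28, 24]
q=6: [24, 34, 29, 38, 26, 27]
Optimal cycle mean attained by: cycle 1->3->2->1, total 2 + 8 + 9, length 3.
Answer: λ = 19/3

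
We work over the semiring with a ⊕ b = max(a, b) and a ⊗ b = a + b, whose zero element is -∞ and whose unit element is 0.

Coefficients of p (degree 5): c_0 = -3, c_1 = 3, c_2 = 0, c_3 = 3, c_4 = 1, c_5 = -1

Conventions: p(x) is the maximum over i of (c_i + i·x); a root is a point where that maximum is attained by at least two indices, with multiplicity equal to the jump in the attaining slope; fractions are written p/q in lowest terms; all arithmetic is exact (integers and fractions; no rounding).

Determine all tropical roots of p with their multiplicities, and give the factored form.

hull edge (i=0, c=-3) to (i=1, c=3): slope 6, span 1
hull edge (i=1, c=3) to (i=3, c=3): slope 0, span 2
hull edge (i=3, c=3) to (i=5, c=-1): slope -2, span 2
Factored form: p(x) = -1 ⊗ (x ⊕ (-6)) ⊗ (x ⊕ 0) ⊗ (x ⊕ 0) ⊗ (x ⊕ 2) ⊗ (x ⊕ 2)
Answer: roots = -6 (mult 1), 0 (mult 2), 2 (mult 2)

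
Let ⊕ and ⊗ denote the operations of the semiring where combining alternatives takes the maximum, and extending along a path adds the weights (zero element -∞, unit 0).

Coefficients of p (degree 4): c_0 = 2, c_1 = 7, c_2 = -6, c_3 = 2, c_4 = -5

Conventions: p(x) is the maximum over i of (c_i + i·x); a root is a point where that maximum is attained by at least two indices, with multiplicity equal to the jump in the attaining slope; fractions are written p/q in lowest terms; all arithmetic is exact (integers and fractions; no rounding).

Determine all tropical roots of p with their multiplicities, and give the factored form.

hull edge (i=0, c=2) to (i=1, c=7): slope 5, span 1
hull edge (i=1, c=7) to (i=3, c=2): slope -5/2, span 2
hull edge (i=3, c=2) to (i=4, c=-5): slope -7, span 1
Factored form: p(x) = -5 ⊗ (x ⊕ (-5)) ⊗ (x ⊕ 5/2) ⊗ (x ⊕ 5/2) ⊗ (x ⊕ 7)
Answer: roots = -5 (mult 1), 5/2 (mult 2), 7 (mult 1)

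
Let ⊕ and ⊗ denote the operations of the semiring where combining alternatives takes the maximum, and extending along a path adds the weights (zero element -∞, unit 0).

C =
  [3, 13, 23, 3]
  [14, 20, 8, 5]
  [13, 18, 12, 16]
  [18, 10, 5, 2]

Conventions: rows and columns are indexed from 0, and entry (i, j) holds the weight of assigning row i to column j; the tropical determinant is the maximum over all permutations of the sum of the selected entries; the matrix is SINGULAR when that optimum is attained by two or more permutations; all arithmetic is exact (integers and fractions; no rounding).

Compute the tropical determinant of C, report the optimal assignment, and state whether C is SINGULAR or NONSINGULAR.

σ = (0, 1, 2, 3): 3 + 20 + 12 + 2 = 37
σ = (0, 1, 3, 2): 3 + 20 + 16 + 5 = 44
σ = (0, 2, 1, 3): 3 + 8 + 18 + 2 = 31
σ = (0, 2, 3, 1): 3 + 8 + 16 + 10 = 37
σ = (0, 3, 1, 2): 3 + 5 + 18 + 5 = 31
σ = (0, 3, 2, 1): 3 + 5 + 12 + 10 = 30
σ = (1, 0, 2, 3): 13 + 14 + 12 + 2 = 41
σ = (1, 0, 3, 2): 13 + 14 + 16 + 5 = 48
σ = (1, 2, 0, 3): 13 + 8 + 13 + 2 = 36
σ = (1, 2, 3, 0): 13 + 8 + 16 + 18 = 55
σ = (1, 3, 0, 2): 13 + 5 + 13 + 5 = 36
σ = (1, 3, 2, 0): 13 + 5 + 12 + 18 = 48
σ = (2, 0, 1, 3): 23 + 14 + 18 + 2 = 57
σ = (2, 0, 3, 1): 23 + 14 + 16 + 10 = 63
σ = (2, 1, 0, 3): 23 + 20 + 13 + 2 = 58
σ = (2, 1, 3, 0): 23 + 20 + 16 + 18 = 77
σ = (2, 3, 0, 1): 23 + 5 + 13 + 10 = 51
σ = (2, 3, 1, 0): 23 + 5 + 18 + 18 = 64
σ = (3, 0, 1, 2): 3 + 14 + 18 + 5 = 40
σ = (3, 0, 2, 1): 3 + 14 + 12 + 10 = 39
σ = (3, 1, 0, 2): 3 + 20 + 13 + 5 = 41
σ = (3, 1, 2, 0): 3 + 20 + 12 + 18 = 53
σ = (3, 2, 0, 1): 3 + 8 + 13 + 10 = 34
σ = (3, 2, 1, 0): 3 + 8 + 18 + 18 = 47
Optimal value attained by: σ = (2, 1, 3, 0).
Answer: det⊕(C) = 77; verdict: NONSINGULAR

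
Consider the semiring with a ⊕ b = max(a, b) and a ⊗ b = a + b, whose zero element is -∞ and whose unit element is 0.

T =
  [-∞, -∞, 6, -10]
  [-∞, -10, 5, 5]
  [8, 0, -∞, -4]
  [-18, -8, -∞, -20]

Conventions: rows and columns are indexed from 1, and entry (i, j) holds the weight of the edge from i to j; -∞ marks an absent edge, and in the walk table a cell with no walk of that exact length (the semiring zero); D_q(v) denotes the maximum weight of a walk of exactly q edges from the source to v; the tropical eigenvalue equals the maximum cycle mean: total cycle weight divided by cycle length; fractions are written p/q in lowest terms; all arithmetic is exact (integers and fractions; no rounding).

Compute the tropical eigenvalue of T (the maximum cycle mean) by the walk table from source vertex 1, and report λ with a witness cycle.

q=0: [0, -∞, -∞, -∞]
q=1: [-∞, -∞, 6, -10]
q=2: [14, 6, -∞, 2]
q=3: [-16, -4, 20, 11]
q=4: [28, 20, 1, 16]
Optimal cycle mean attained by: cycle 1->3->1, total 6 + 8, length 2.
Answer: λ = 7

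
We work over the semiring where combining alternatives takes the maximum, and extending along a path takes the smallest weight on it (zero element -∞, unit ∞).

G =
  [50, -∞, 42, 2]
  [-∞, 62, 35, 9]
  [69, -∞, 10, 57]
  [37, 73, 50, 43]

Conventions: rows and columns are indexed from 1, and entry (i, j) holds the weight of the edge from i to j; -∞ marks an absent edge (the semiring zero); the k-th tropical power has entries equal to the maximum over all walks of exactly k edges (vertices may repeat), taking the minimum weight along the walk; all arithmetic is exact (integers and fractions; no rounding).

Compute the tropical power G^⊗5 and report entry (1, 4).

G^⊗2:
  [50, 2, 42, 42]
  [35, 62, 35, 35]
  [50, 57, 50, 43]
  [50, 62, 43, 50]
G^⊗3:
  [50, 42, 42, 42]
  [35, 62, 35, 35]
  [50, 57, 43, 50]
  [50, 62, 50, 43]
G^⊗4:
  [50, 42, 42, 42]
  [35, 62, 35, 35]
  [50, 57, 50, 43]
  [50, 62, 43, 50]
G^⊗5:
  [50, 42, 42, 42]
  [35, 62, 35, 35]
  [50, 57, 43, 50]
  [50, 62, 50, 43]
Key observation: the optimum is the walk 1->1->1->1->3->4, with weight 50 min 50 min 50 min 42 min 57 = 42.
Optimal value attained by: walk 1->1->1->1->3->4.
Answer: (G^⊗5)[1][4] = 42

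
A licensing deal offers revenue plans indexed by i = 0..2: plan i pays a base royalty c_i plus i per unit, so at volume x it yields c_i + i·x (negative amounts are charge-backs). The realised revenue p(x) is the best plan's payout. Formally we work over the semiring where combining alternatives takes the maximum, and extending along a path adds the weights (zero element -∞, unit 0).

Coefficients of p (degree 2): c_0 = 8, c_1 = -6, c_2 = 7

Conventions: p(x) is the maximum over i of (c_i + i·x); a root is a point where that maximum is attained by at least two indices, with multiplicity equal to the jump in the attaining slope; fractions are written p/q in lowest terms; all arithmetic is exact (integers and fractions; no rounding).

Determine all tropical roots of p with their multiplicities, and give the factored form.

hull edge (i=0, c=8) to (i=2, c=7): slope -1/2, span 2
Factored form: p(x) = 7 ⊗ (x ⊕ 1/2) ⊗ (x ⊕ 1/2)
Answer: roots = 1/2 (mult 2)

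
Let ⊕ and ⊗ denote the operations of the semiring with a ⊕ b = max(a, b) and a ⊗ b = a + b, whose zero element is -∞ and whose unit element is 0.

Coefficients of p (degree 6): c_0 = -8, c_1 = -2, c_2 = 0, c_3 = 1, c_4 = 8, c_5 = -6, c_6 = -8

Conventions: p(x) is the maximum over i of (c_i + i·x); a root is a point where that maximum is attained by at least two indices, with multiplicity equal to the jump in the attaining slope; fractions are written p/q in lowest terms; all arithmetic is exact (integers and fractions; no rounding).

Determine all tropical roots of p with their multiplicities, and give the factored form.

hull edge (i=0, c=-8) to (i=1, c=-2): slope 6, span 1
hull edge (i=1, c=-2) to (i=4, c=8): slope 10/3, span 3
hull edge (i=4, c=8) to (i=6, c=-8): slope -8, span 2
Factored form: p(x) = -8 ⊗ (x ⊕ (-6)) ⊗ (x ⊕ (-10/3)) ⊗ (x ⊕ (-10/3)) ⊗ (x ⊕ (-10/3)) ⊗ (x ⊕ 8) ⊗ (x ⊕ 8)
Answer: roots = -6 (mult 1), -10/3 (mult 3), 8 (mult 2)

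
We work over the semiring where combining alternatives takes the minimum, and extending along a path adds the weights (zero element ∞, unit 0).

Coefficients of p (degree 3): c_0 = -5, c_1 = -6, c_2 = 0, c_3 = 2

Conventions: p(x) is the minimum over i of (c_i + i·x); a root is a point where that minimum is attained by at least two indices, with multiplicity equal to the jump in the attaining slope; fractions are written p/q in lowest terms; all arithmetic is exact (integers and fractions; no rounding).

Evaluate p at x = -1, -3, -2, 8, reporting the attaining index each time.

p(-1) = min(-5+0·(-1)=-5, -6+1·(-1)=-7, 0+2·(-1)=-2, 2+3·(-1)=-1) = -7 (attained by i=1)
p(-3) = min(-5+0·(-3)=-5, -6+1·(-3)=-9, 0+2·(-3)=-6, 2+3·(-3)=-7) = -9 (attained by i=1)
p(-2) = min(-5+0·(-2)=-5, -6+1·(-2)=-8, 0+2·(-2)=-4, 2+3·(-2)=-4) = -8 (attained by i=1)
p(8) = min(-5+0·8=-5, -6+1·8=2, 0+2·8=16, 2+3·8=26) = -5 (attained by i=0)
Answer: p(-1) = -7; p(-3) = -9; p(-2) = -8; p(8) = -5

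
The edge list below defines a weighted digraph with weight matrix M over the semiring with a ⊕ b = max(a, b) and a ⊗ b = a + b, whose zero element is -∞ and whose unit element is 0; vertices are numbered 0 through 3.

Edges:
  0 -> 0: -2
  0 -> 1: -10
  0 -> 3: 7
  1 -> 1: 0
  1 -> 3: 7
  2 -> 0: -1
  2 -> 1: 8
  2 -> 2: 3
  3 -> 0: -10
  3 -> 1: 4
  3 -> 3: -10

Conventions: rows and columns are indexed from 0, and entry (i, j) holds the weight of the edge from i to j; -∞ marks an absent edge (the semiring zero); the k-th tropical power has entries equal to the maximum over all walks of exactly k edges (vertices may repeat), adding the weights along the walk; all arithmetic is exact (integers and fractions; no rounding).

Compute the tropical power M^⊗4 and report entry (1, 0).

M^⊗2:
  [-3, 11, -∞, 5]
  [-3, 11, -∞, 7]
  [2, 11, 6, 15]
  [-12, 4, -∞, 11]
M^⊗3:
  [-5, 11, -∞, 18]
  [-3, 11, -∞, 18]
  [5, 19, 9, 18]
  [1, 15, -∞, 11]
M^⊗4:
  [8, 22, -∞, 18]
  [8, 22, -∞, 18]
  [8, 22, 12, 26]
  [1, 15, -∞, 22]
Key observation: the optimum is the walk 1->3->1->3->0, with weight 7 + 4 + 7 + (-10) = 8.
Optimal value attained by: walk 1->3->1->3->0.
Answer: (M^⊗4)[1][0] = 8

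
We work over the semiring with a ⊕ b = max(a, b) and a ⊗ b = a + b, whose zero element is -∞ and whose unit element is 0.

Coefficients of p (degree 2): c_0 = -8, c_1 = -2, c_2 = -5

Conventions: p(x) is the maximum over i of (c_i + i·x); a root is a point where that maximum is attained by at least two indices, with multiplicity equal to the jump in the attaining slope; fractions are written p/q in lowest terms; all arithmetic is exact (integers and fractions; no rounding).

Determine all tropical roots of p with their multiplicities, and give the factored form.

hull edge (i=0, c=-8) to (i=1, c=-2): slope 6, span 1
hull edge (i=1, c=-2) to (i=2, c=-5): slope -3, span 1
Factored form: p(x) = -5 ⊗ (x ⊕ (-6)) ⊗ (x ⊕ 3)
Answer: roots = -6 (mult 1), 3 (mult 1)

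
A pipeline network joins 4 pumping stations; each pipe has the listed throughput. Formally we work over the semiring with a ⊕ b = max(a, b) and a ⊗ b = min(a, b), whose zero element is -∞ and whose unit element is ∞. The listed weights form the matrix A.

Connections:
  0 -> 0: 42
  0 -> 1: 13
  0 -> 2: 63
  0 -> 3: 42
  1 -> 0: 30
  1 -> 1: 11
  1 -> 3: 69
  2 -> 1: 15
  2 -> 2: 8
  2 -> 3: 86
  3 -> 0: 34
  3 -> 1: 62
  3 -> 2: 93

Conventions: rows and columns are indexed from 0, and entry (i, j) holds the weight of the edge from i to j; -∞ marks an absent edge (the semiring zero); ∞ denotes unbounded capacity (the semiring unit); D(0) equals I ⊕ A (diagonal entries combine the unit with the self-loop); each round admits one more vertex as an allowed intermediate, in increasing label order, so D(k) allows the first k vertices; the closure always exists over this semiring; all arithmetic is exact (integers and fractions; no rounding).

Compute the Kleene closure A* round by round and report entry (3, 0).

D(0):
  [∞, 13, 63, 42]
  [30, ∞, -∞, 69]
  [-∞, 15, ∞, 86]
  [34, 62, 93, ∞]
D(1):
  [∞, 13, 63, 42]
  [30, ∞, 30, 69]
  [-∞, 15, ∞, 86]
  [34, 62, 93, ∞]
D(2):
  [∞, 13, 63, 42]
  [30, ∞, 30, 69]
  [15, 15, ∞, 86]
  [34, 62, 93, ∞]
D(3):
  [∞, 15, 63, 63]
  [30, ∞, 30, 69]
  [15, 15, ∞, 86]
  [34, 62, 93, ∞]
D(4):
  [∞, 62, 63, 63]
  [34, ∞, 69, 69]
  [34, 62, ∞, 86]
  [34, 62, 93, ∞]
Answer: A*[3][0] = 34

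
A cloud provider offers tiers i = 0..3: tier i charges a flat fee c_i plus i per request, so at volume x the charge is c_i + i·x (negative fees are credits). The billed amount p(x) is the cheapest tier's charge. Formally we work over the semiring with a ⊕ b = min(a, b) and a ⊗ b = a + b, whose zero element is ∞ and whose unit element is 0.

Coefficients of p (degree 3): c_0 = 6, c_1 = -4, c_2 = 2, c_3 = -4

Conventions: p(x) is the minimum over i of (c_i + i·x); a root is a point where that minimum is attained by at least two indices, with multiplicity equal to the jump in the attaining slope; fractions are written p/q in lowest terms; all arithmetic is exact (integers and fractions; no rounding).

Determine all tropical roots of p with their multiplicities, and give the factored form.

hull edge (i=0, c=6) to (i=1, c=-4): slope -10, span 1
hull edge (i=1, c=-4) to (i=3, c=-4): slope 0, span 2
Factored form: p(x) = -4 ⊗ (x ⊕ 0) ⊗ (x ⊕ 0) ⊗ (x ⊕ 10)
Answer: roots = 0 (mult 2), 10 (mult 1)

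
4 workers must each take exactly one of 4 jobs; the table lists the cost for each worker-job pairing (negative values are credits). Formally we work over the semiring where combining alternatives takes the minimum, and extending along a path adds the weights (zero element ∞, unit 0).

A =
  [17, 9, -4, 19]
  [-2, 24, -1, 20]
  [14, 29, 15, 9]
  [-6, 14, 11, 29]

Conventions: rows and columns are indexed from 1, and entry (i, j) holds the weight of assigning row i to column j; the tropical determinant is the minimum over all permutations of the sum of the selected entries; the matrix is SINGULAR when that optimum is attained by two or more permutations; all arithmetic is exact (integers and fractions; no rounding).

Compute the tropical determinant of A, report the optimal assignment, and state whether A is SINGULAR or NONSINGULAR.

σ = (1, 2, 3, 4): 17 + 24 + 15 + 29 = 85
σ = (1, 2, 4, 3): 17 + 24 + 9 + 11 = 61
σ = (1, 3, 2, 4): 17 + (-1) + 29 + 29 = 74
σ = (1, 3, 4, 2): 17 + (-1) + 9 + 14 = 39
σ = (1, 4, 2, 3): 17 + 20 + 29 + 11 = 77
σ = (1, 4, 3, 2): 17 + 20 + 15 + 14 = 66
σ = (2, 1, 3, 4): 9 + (-2) + 15 + 29 = 51
σ = (2, 1, 4, 3): 9 + (-2) + 9 + 11 = 27
σ = (2, 3, 1, 4): 9 + (-1) + 14 + 29 = 51
σ = (2, 3, 4, 1): 9 + (-1) + 9 + (-6) = 11
σ = (2, 4, 1, 3): 9 + 20 + 14 + 11 = 54
σ = (2, 4, 3, 1): 9 + 20 + 15 + (-6) = 38
σ = (3, 1, 2, 4): (-4) + (-2) + 29 + 29 = 52
σ = (3, 1, 4, 2): (-4) + (-2) + 9 + 14 = 17
σ = (3, 2, 1, 4): (-4) + 24 + 14 + 29 = 63
σ = (3, 2, 4, 1): (-4) + 24 + 9 + (-6) = 23
σ = (3, 4, 1, 2): (-4) + 20 + 14 + 14 = 44
σ = (3, 4, 2, 1): (-4) + 20 + 29 + (-6) = 39
σ = (4, 1, 2, 3): 19 + (-2) + 29 + 11 = 57
σ = (4, 1, 3, 2): 19 + (-2) + 15 + 14 = 46
σ = (4, 2, 1, 3): 19 + 24 + 14 + 11 = 68
σ = (4, 2, 3, 1): 19 + 24 + 15 + (-6) = 52
σ = (4, 3, 1, 2): 19 + (-1) + 14 + 14 = 46
σ = (4, 3, 2, 1): 19 + (-1) + 29 + (-6) = 41
Optimal value attained by: σ = (2, 3, 4, 1).
Answer: det⊕(A) = 11; verdict: NONSINGULAR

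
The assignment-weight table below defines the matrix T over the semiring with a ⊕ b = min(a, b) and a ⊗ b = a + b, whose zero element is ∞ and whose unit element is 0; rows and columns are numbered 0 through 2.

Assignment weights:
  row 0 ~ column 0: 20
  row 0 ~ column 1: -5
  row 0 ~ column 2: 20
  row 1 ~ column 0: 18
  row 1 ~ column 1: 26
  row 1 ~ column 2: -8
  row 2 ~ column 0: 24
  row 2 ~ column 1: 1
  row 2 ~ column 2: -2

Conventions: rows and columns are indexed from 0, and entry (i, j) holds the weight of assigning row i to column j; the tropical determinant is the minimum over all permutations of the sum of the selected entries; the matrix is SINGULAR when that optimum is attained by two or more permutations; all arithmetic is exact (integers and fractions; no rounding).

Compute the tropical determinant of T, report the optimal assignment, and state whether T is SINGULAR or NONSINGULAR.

σ = (0, 1, 2): 20 + 26 + (-2) = 44
σ = (0, 2, 1): 20 + (-8) + 1 = 13
σ = (1, 0, 2): (-5) + 18 + (-2) = 11
σ = (1, 2, 0): (-5) + (-8) + 24 = 11
σ = (2, 0, 1): 20 + 18 + 1 = 39
σ = (2, 1, 0): 20 + 26 + 24 = 70
Optimal value attained by: σ = (1, 0, 2).
Answer: det⊕(T) = 11; verdict: SINGULAR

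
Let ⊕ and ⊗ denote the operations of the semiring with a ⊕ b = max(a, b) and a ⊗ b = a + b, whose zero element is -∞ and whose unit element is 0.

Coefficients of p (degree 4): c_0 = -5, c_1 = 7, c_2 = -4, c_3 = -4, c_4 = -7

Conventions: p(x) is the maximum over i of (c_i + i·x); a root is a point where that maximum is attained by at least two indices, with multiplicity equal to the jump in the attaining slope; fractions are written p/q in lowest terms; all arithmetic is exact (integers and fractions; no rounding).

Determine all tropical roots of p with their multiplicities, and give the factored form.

hull edge (i=0, c=-5) to (i=1, c=7): slope 12, span 1
hull edge (i=1, c=7) to (i=4, c=-7): slope -14/3, span 3
Factored form: p(x) = -7 ⊗ (x ⊕ (-12)) ⊗ (x ⊕ 14/3) ⊗ (x ⊕ 14/3) ⊗ (x ⊕ 14/3)
Answer: roots = -12 (mult 1), 14/3 (mult 3)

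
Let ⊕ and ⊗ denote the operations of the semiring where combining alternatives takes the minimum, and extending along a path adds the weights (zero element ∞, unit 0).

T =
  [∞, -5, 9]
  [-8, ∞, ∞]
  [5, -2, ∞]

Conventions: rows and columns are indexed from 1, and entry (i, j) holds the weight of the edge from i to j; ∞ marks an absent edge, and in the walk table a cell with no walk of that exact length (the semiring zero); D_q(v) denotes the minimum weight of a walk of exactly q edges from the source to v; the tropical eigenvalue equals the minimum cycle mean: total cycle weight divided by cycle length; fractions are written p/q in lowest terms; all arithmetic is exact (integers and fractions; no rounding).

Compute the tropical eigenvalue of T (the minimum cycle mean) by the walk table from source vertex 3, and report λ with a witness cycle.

q=0: [∞, ∞, 0]
q=1: [5, -2, ∞]
q=2: [-10, 0, 14]
q=3: [-8, -15, -1]
Optimal cycle mean attained by: cycle 1->2->1, total (-5) + (-8), length 2.
Answer: λ = -13/2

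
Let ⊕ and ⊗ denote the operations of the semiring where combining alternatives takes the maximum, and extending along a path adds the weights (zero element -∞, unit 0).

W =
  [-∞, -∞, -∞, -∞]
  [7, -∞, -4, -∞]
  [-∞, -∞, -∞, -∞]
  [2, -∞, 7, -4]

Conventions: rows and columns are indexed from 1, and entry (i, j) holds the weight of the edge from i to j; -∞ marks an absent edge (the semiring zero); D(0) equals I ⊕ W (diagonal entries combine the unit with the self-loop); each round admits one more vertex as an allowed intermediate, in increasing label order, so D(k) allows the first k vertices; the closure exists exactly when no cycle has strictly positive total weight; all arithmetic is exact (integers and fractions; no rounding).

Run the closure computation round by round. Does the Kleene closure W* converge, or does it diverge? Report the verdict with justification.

D(0):
  [0, -∞, -∞, -∞]
  [7, 0, -4, -∞]
  [-∞, -∞, 0, -∞]
  [2, -∞, 7, 0]
D(1):
  [0, -∞, -∞, -∞]
  [7, 0, -4, -∞]
  [-∞, -∞, 0, -∞]
  [2, -∞, 7, 0]
D(2):
  [0, -∞, -∞, -∞]
  [7, 0, -4, -∞]
  [-∞, -∞, 0, -∞]
  [2, -∞, 7, 0]
D(3):
  [0, -∞, -∞, -∞]
  [7, 0, -4, -∞]
  [-∞, -∞, 0, -∞]
  [2, -∞, 7, 0]
D(4):
  [0, -∞, -∞, -∞]
  [7, 0, -4, -∞]
  [-∞, -∞, 0, -∞]
  [2, -∞, 7, 0]
Key observation: every diagonal entry stays at the unit through all rounds, so no improving cycle exists.
Answer: CONVERGES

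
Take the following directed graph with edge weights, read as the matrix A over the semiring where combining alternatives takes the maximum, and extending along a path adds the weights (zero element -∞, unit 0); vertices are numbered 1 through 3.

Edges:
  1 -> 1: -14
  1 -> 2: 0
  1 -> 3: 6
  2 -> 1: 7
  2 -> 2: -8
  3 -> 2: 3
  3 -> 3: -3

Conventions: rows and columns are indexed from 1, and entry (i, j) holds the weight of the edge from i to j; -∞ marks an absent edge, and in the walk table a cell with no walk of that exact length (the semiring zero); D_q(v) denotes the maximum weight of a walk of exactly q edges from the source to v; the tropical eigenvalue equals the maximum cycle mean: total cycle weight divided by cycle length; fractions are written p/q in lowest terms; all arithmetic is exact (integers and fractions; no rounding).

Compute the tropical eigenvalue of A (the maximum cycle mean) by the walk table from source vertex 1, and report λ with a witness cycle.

q=0: [0, -∞, -∞]
q=1: [-14, 0, 6]
q=2: [7, 9, 3]
q=3: [16, 7, 13]
Optimal cycle mean attained by: cycle 1->3->2->1, total 6 + 3 + 7, length 3.
Answer: λ = 16/3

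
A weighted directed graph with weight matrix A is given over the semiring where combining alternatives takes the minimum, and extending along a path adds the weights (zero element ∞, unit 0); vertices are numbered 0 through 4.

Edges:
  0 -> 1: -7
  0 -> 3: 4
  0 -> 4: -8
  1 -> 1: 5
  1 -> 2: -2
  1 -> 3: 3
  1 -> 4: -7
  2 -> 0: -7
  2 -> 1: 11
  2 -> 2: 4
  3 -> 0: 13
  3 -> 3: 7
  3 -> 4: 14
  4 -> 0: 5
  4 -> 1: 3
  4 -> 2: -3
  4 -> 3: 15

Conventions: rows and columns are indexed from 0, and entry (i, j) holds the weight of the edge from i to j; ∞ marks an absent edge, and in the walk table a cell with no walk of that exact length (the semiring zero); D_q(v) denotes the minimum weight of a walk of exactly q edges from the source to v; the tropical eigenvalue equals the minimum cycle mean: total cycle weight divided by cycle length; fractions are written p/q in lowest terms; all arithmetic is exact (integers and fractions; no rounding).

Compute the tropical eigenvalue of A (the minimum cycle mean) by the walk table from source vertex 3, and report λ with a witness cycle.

q=0: [∞, ∞, ∞, 0, ∞]
q=1: [13, ∞, ∞, 7, 14]
q=2: [19, 6, 11, 14, 5]
q=3: [4, 8, 2, 9, -1]
q=4: [-5, -3, -4, 8, -4]
q=5: [-11, -12, -7, -1, -13]
Optimal cycle mean attained by: cycle 0->1->4->2->0, total (-7) + (-7) + (-3) + (-7), length 4.
Answer: λ = -6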